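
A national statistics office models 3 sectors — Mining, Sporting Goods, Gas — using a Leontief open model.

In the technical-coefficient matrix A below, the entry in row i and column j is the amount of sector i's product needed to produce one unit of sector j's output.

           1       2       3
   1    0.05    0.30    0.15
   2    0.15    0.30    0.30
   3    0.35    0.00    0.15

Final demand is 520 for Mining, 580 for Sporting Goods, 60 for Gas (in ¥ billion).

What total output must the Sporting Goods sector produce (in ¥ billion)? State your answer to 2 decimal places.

I − A =
  [   0.95    -0.30    -0.15]
  [  -0.15     0.70    -0.30]
  [  -0.35     0.00     0.85]
Cofactors of I−A, C_ij = (−1)^(i+j)·(minor ij) (rows/columns in the sector order above):
  C_11 = (0.70)(0.85) − (-0.30)(0.00) = 0.5950
  C_12 = −[(-0.15)(0.85) − (-0.30)(-0.35)] = 0.2325
  C_13 = (-0.15)(0.00) − (0.70)(-0.35) = 0.2450
  C_21 = −[(-0.30)(0.85) − (-0.15)(0.00)] = 0.2550
  C_22 = (0.95)(0.85) − (-0.15)(-0.35) = 0.7550
  C_23 = −[(0.95)(0.00) − (-0.30)(-0.35)] = 0.1050
  C_31 = (-0.30)(-0.30) − (-0.15)(0.70) = 0.1950
  C_32 = −[(0.95)(-0.30) − (-0.15)(-0.15)] = 0.3075
  C_33 = (0.95)(0.70) − (-0.30)(-0.15) = 0.6200
det(I−A) = Σ_j (I−A)_1j·C_1j = (0.95)(0.5950) + (-0.30)(0.2325) + (-0.15)(0.2450) = 0.45875
adj(I−A) = Cᵀ =
  [ 0.5950   0.2550   0.1950]
  [ 0.2325   0.7550   0.3075]
  [ 0.2450   0.1050   0.6200]
(I − A)⁻¹ = adj(I−A) / det(I−A) ≈
  [   1.2970     0.5559     0.4251]
  [   0.5068     1.6458     0.6703]
  [   0.5341     0.2289     1.3515]
x = (I − A)⁻¹ d = adj(I−A)·d / det(I−A), with det(I−A) = 0.45875:
  x_1 = (0.5950·520 + 0.2550·580 + 0.1950·60) / 0.45875 = 469.00 / 0.45875 ≈ 1022.34
  x_2 = (0.2325·520 + 0.7550·580 + 0.3075·60) / 0.45875 = 577.25 / 0.45875 ≈ 1258.31
  x_3 = (0.2450·520 + 0.1050·580 + 0.6200·60) / 0.45875 = 225.50 / 0.45875 ≈ 491.55

x_2 = 1258.31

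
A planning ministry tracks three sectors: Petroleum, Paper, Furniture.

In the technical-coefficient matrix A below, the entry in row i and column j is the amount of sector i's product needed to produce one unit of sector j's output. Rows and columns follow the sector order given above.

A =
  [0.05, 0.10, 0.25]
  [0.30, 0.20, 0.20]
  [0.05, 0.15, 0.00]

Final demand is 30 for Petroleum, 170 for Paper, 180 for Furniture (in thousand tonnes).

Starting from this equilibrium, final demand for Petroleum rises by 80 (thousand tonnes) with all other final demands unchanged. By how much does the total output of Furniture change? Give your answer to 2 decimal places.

Δx_3 = 10.01

I − A =
  [   0.95    -0.10    -0.25]
  [  -0.30     0.80    -0.20]
  [  -0.05    -0.15     1.00]
Cofactors of I−A, C_ij = (−1)^(i+j)·(minor ij) (rows/columns in the sector order above):
  C_11 = (0.80)(1.00) − (-0.20)(-0.15) = 0.7700
  C_12 = −[(-0.30)(1.00) − (-0.20)(-0.05)] = 0.3100
  C_13 = (-0.30)(-0.15) − (0.80)(-0.05) = 0.0850
  C_21 = −[(-0.10)(1.00) − (-0.25)(-0.15)] = 0.1375
  C_22 = (0.95)(1.00) − (-0.25)(-0.05) = 0.9375
  C_23 = −[(0.95)(-0.15) − (-0.10)(-0.05)] = 0.1475
  C_31 = (-0.10)(-0.20) − (-0.25)(0.80) = 0.2200
  C_32 = −[(0.95)(-0.20) − (-0.25)(-0.30)] = 0.2650
  C_33 = (0.95)(0.80) − (-0.10)(-0.30) = 0.7300
det(I−A) = Σ_j (I−A)_1j·C_1j = (0.95)(0.7700) + (-0.10)(0.3100) + (-0.25)(0.0850) = 0.67925
adj(I−A) = Cᵀ =
  [ 0.7700   0.1375   0.2200]
  [ 0.3100   0.9375   0.2650]
  [ 0.0850   0.1475   0.7300]
(I − A)⁻¹ = adj(I−A) / det(I−A) ≈
  [   1.1336     0.2024     0.3239]
  [   0.4564     1.3802     0.3901]
  [   0.1251     0.2172     1.0747]
Δx = (I − A)⁻¹ Δd with Δd having +80 in the Petroleum component and 0 elsewhere.
So Δx_3 = L_31 · (+80), where L_31 = adj(I−A)_31 / det(I−A) = 0.0850 / 0.67925.
Δx_3 = 0.0850 × (+80) / 0.67925 = 6.80 / 0.67925 ≈ 10.01.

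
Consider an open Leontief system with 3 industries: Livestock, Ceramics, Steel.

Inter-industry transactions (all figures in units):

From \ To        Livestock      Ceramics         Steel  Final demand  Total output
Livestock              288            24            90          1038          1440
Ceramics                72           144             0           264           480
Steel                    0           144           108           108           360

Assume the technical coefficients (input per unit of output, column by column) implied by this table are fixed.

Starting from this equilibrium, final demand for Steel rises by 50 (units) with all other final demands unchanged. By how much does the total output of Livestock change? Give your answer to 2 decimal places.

Technical coefficients a_ij = z_ij / X_j:
  a_11 = 288/1440 = 0.20, a_21 = 72/1440 = 0.05, a_31 = 0/1440 = 0.00
  a_12 = 24/480 = 0.05, a_22 = 144/480 = 0.30, a_32 = 144/480 = 0.30
  a_13 = 90/360 = 0.25, a_23 = 0/360 = 0.00, a_33 = 108/360 = 0.30
I − A =
  [   0.80    -0.05    -0.25]
  [  -0.05     0.70     0.00]
  [   0.00    -0.30     0.70]
Cofactors of I−A, C_ij = (−1)^(i+j)·(minor ij) (rows/columns in the sector order above):
  C_11 = (0.70)(0.70) − (0.00)(-0.30) = 0.4900
  C_12 = −[(-0.05)(0.70) − (0.00)(0.00)] = 0.0350
  C_13 = (-0.05)(-0.30) − (0.70)(0.00) = 0.0150
  C_21 = −[(-0.05)(0.70) − (-0.25)(-0.30)] = 0.1100
  C_22 = (0.80)(0.70) − (-0.25)(0.00) = 0.5600
  C_23 = −[(0.80)(-0.30) − (-0.05)(0.00)] = 0.2400
  C_31 = (-0.05)(0.00) − (-0.25)(0.70) = 0.1750
  C_32 = −[(0.80)(0.00) − (-0.25)(-0.05)] = 0.0125
  C_33 = (0.80)(0.70) − (-0.05)(-0.05) = 0.5575
det(I−A) = Σ_j (I−A)_1j·C_1j = (0.80)(0.4900) + (-0.05)(0.0350) + (-0.25)(0.0150) = 0.3865
adj(I−A) = Cᵀ =
  [ 0.4900   0.1100   0.1750]
  [ 0.0350   0.5600   0.0125]
  [ 0.0150   0.2400   0.5575]
(I − A)⁻¹ = adj(I−A) / det(I−A) ≈
  [   1.2678     0.2846     0.4528]
  [   0.0906     1.4489     0.0323]
  [   0.0388     0.6210     1.4424]
Δx = (I − A)⁻¹ Δd with Δd having +50 in the Steel component and 0 elsewhere.
So Δx_1 = L_13 · (+50), where L_13 = adj(I−A)_13 / det(I−A) = 0.1750 / 0.3865.
Δx_1 = 0.1750 × (+50) / 0.3865 = 8.75 / 0.3865 ≈ 22.64.

Δx_1 = 22.64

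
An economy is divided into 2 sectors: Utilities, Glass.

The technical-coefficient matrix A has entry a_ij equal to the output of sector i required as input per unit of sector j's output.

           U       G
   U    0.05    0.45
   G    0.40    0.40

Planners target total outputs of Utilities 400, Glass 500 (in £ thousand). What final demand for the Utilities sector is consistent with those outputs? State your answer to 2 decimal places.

I − A =
  [   0.95    -0.45]
  [  -0.40     0.60]
d = (I − A) x:
  d_U = (+0.95)·400 + (-0.45)·500 = 155.00
  d_G = (-0.40)·400 + (+0.60)·500 = 140.00

d_U = 155.00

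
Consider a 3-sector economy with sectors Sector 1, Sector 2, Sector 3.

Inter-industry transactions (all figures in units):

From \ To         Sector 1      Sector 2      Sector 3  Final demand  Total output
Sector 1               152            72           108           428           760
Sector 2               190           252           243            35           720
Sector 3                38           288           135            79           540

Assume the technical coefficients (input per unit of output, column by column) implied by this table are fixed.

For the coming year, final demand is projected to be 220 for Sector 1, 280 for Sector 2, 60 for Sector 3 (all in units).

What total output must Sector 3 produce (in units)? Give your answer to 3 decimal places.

x_3 = 754.912

Technical coefficients a_ij = z_ij / X_j:
  a_11 = 152/760 = 0.20, a_21 = 190/760 = 0.25, a_31 = 38/760 = 0.05
  a_12 = 72/720 = 0.10, a_22 = 252/720 = 0.35, a_32 = 288/720 = 0.40
  a_13 = 108/540 = 0.20, a_23 = 243/540 = 0.45, a_33 = 135/540 = 0.25
I − A =
  [   0.80    -0.10    -0.20]
  [  -0.25     0.65    -0.45]
  [  -0.05    -0.40     0.75]
Cofactors of I−A, C_ij = (−1)^(i+j)·(minor ij) (rows/columns in the sector order above):
  C_11 = (0.65)(0.75) − (-0.45)(-0.40) = 0.3075
  C_12 = −[(-0.25)(0.75) − (-0.45)(-0.05)] = 0.2100
  C_13 = (-0.25)(-0.40) − (0.65)(-0.05) = 0.1325
  C_21 = −[(-0.10)(0.75) − (-0.20)(-0.40)] = 0.1550
  C_22 = (0.80)(0.75) − (-0.20)(-0.05) = 0.5900
  C_23 = −[(0.80)(-0.40) − (-0.10)(-0.05)] = 0.3250
  C_31 = (-0.10)(-0.45) − (-0.20)(0.65) = 0.1750
  C_32 = −[(0.80)(-0.45) − (-0.20)(-0.25)] = 0.4100
  C_33 = (0.80)(0.65) − (-0.10)(-0.25) = 0.4950
det(I−A) = Σ_j (I−A)_1j·C_1j = (0.80)(0.3075) + (-0.10)(0.2100) + (-0.20)(0.1325) = 0.1985
adj(I−A) = Cᵀ =
  [ 0.3075   0.1550   0.1750]
  [ 0.2100   0.5900   0.4100]
  [ 0.1325   0.3250   0.4950]
(I − A)⁻¹ = adj(I−A) / det(I−A) ≈
  [   1.5491     0.7809     0.8816]
  [   1.0579     2.9723     2.0655]
  [   0.6675     1.6373     2.4937]
x = (I − A)⁻¹ d = adj(I−A)·d / det(I−A), with det(I−A) = 0.1985:
  x_1 = (0.3075·220 + 0.1550·280 + 0.1750·60) / 0.1985 = 121.55 / 0.1985 ≈ 612.343
  x_2 = (0.2100·220 + 0.5900·280 + 0.4100·60) / 0.1985 = 236.00 / 0.1985 ≈ 1188.917
  x_3 = (0.1325·220 + 0.3250·280 + 0.4950·60) / 0.1985 = 149.85 / 0.1985 ≈ 754.912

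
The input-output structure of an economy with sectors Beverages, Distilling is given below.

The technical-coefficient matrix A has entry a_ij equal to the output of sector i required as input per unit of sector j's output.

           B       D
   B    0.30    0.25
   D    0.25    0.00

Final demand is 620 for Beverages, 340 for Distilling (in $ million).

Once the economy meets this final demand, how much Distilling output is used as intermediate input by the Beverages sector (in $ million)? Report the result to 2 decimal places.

I − A =
  [   0.70    -0.25]
  [  -0.25     1.00]
det(I−A) = (0.70)(1.00) − (-0.25)(-0.25) = 0.6375
adj(I−A) = [[1.00, 0.25], [0.25, 0.70]]
(I − A)⁻¹ = adj(I−A) / det(I−A) ≈
  [   1.5686     0.3922]
  [   0.3922     1.0980]
First solve x = (I − A)⁻¹ d = adj(I−A)·d / det(I−A); in particular x_B = (1.00·620 + 0.25·340) / 0.6375 = 705.00 / 0.6375 ≈ 1105.8824.
Intermediate flow from D to B: z_DB = a_DB · x_B = 0.25 × 705.00 / 0.6375 = 176.25 / 0.6375 ≈ 276.47.

z_DB = 276.47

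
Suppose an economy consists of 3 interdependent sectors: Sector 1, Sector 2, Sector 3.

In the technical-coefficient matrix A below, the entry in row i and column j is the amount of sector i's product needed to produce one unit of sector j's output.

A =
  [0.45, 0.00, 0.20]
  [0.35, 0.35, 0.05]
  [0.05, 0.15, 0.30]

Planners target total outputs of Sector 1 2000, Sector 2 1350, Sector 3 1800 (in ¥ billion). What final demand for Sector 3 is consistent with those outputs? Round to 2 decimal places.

d_3 = 957.50

I − A =
  [   0.55     0.00    -0.20]
  [  -0.35     0.65    -0.05]
  [  -0.05    -0.15     0.70]
d = (I − A) x:
  d_1 = (+0.55)·2000 + (+0.00)·1350 + (-0.20)·1800 = 740.00
  d_2 = (-0.35)·2000 + (+0.65)·1350 + (-0.05)·1800 = 87.50
  d_3 = (-0.05)·2000 + (-0.15)·1350 + (+0.70)·1800 = 957.50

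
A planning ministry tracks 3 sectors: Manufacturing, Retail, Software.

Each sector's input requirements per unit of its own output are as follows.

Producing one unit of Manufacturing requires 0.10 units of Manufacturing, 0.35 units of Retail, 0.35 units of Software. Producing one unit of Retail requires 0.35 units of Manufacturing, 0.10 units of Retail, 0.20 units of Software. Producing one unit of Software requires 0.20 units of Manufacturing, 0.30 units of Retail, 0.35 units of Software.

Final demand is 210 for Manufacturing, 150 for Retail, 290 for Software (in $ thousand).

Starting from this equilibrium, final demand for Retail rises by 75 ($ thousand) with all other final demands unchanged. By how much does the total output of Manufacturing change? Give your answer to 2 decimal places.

I − A =
  [   0.90    -0.35    -0.20]
  [  -0.35     0.90    -0.30]
  [  -0.35    -0.20     0.65]
Cofactors of I−A, C_ij = (−1)^(i+j)·(minor ij) (rows/columns in the sector order above):
  C_11 = (0.90)(0.65) − (-0.30)(-0.20) = 0.5250
  C_12 = −[(-0.35)(0.65) − (-0.30)(-0.35)] = 0.3325
  C_13 = (-0.35)(-0.20) − (0.90)(-0.35) = 0.3850
  C_21 = −[(-0.35)(0.65) − (-0.20)(-0.20)] = 0.2675
  C_22 = (0.90)(0.65) − (-0.20)(-0.35) = 0.5150
  C_23 = −[(0.90)(-0.20) − (-0.35)(-0.35)] = 0.3025
  C_31 = (-0.35)(-0.30) − (-0.20)(0.90) = 0.2850
  C_32 = −[(0.90)(-0.30) − (-0.20)(-0.35)] = 0.3400
  C_33 = (0.90)(0.90) − (-0.35)(-0.35) = 0.6875
det(I−A) = Σ_j (I−A)_1j·C_1j = (0.90)(0.5250) + (-0.35)(0.3325) + (-0.20)(0.3850) = 0.279125
adj(I−A) = Cᵀ =
  [ 0.5250   0.2675   0.2850]
  [ 0.3325   0.5150   0.3400]
  [ 0.3850   0.3025   0.6875]
(I − A)⁻¹ = adj(I−A) / det(I−A) ≈
  [   1.8809     0.9584     1.0210]
  [   1.1912     1.8451     1.2181]
  [   1.3793     1.0837     2.4631]
Δx = (I − A)⁻¹ Δd with Δd having +75 in the Retail component and 0 elsewhere.
So Δx_M = L_MR · (+75), where L_MR = adj(I−A)_MR / det(I−A) = 0.2675 / 0.279125.
Δx_M = 0.2675 × (+75) / 0.279125 = 20.0625 / 0.279125 ≈ 71.88.

Δx_M = 71.88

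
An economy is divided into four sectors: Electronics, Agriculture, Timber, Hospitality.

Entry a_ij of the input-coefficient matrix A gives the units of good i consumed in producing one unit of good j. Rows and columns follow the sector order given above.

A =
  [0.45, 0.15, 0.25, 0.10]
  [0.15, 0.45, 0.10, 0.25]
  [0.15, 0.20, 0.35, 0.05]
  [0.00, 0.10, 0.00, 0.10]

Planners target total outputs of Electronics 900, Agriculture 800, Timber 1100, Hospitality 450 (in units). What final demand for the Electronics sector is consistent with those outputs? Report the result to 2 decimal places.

I − A =
  [   0.55    -0.15    -0.25    -0.10]
  [  -0.15     0.55    -0.10    -0.25]
  [  -0.15    -0.20     0.65    -0.05]
  [   0.00    -0.10     0.00     0.90]
d = (I − A) x:
  d_1 = (+0.55)·900 + (-0.15)·800 + (-0.25)·1100 + (-0.10)·450 = 55.00
  d_2 = (-0.15)·900 + (+0.55)·800 + (-0.10)·1100 + (-0.25)·450 = 82.50
  d_3 = (-0.15)·900 + (-0.20)·800 + (+0.65)·1100 + (-0.05)·450 = 397.50
  d_4 = (+0.00)·900 + (-0.10)·800 + (+0.00)·1100 + (+0.90)·450 = 325.00

d_1 = 55.00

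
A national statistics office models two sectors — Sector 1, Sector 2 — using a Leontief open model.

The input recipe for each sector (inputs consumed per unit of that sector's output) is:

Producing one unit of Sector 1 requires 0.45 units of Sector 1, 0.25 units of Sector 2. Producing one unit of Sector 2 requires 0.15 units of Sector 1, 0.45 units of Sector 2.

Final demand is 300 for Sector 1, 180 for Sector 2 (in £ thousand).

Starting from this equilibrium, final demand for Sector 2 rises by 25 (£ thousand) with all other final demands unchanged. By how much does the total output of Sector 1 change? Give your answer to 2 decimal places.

Δx_1 = 14.15

I − A =
  [   0.55    -0.15]
  [  -0.25     0.55]
det(I−A) = (0.55)(0.55) − (-0.15)(-0.25) = 0.2650
adj(I−A) = [[0.55, 0.15], [0.25, 0.55]]
(I − A)⁻¹ = adj(I−A) / det(I−A) ≈
  [   2.0755     0.5660]
  [   0.9434     2.0755]
Δx = (I − A)⁻¹ Δd with Δd having +25 in the Sector 2 component and 0 elsewhere.
So Δx_1 = L_12 · (+25), where L_12 = adj(I−A)_12 / det(I−A) = 0.15 / 0.2650.
Δx_1 = 0.15 × (+25) / 0.2650 = 3.75 / 0.2650 ≈ 14.15.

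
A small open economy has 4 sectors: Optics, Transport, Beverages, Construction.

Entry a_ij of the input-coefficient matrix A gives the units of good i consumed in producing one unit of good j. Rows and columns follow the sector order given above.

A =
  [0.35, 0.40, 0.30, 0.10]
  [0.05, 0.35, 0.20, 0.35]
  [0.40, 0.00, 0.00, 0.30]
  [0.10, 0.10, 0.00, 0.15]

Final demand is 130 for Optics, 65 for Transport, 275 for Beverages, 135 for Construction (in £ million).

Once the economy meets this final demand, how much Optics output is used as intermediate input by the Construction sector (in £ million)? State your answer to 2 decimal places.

I − A =
  [   0.65    -0.40    -0.30    -0.10]
  [  -0.05     0.65    -0.20    -0.35]
  [  -0.40     0.00     1.00    -0.30]
  [  -0.10    -0.10     0.00     0.85]
Compute the cofactors C_ij = (−1)^(i+j)·(3×3 minor ij) of I−A; the adjugate is their transpose:
adj(I−A) = Cᵀ =
  [ 0.511500   0.359000   0.225250   0.287500]
  [ 0.151500   0.431500   0.131750   0.242000]
  [ 0.228000   0.171500   0.298375   0.202750]
  [ 0.078000   0.093000   0.042000   0.292500]
det(I−A) = Σ_j (I−A)_1j·C_1j = (0.65)(0.511500) + (-0.40)(0.151500) + (-0.30)(0.228000) + (-0.10)(0.078000) = 0.195675
(I − A)⁻¹ = adj(I−A) / det(I−A) ≈
  [   2.6140     1.8347     1.1511     1.4693]
  [   0.7742     2.2052     0.6733     1.2367]
  [   1.1652     0.8765     1.5248     1.0362]
  [   0.3986     0.4753     0.2146     1.4948]
First solve x = (I − A)⁻¹ d = adj(I−A)·d / det(I−A); in particular x_4 = (0.078000·130 + 0.093000·65 + 0.042000·275 + 0.292500·135) / 0.195675 = 67.2225 / 0.195675 ≈ 343.5416.
Intermediate flow from 1 to 4: z_14 = a_14 · x_4 = 0.10 × 67.2225 / 0.195675 = 6.72225 / 0.195675 ≈ 34.35.

z_14 = 34.35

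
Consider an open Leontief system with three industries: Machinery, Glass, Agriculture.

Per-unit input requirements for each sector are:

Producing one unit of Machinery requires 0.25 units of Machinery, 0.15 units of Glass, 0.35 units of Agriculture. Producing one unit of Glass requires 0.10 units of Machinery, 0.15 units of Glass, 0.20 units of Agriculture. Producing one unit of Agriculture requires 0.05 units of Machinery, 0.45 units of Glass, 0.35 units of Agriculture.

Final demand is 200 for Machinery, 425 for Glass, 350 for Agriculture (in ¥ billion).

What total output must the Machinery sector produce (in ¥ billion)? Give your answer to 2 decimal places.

x_1 = 508.20

I − A =
  [   0.75    -0.10    -0.05]
  [  -0.15     0.85    -0.45]
  [  -0.35    -0.20     0.65]
Cofactors of I−A, C_ij = (−1)^(i+j)·(minor ij) (rows/columns in the sector order above):
  C_11 = (0.85)(0.65) − (-0.45)(-0.20) = 0.4625
  C_12 = −[(-0.15)(0.65) − (-0.45)(-0.35)] = 0.2550
  C_13 = (-0.15)(-0.20) − (0.85)(-0.35) = 0.3275
  C_21 = −[(-0.10)(0.65) − (-0.05)(-0.20)] = 0.0750
  C_22 = (0.75)(0.65) − (-0.05)(-0.35) = 0.4700
  C_23 = −[(0.75)(-0.20) − (-0.10)(-0.35)] = 0.1850
  C_31 = (-0.10)(-0.45) − (-0.05)(0.85) = 0.0875
  C_32 = −[(0.75)(-0.45) − (-0.05)(-0.15)] = 0.3450
  C_33 = (0.75)(0.85) − (-0.10)(-0.15) = 0.6225
det(I−A) = Σ_j (I−A)_1j·C_1j = (0.75)(0.4625) + (-0.10)(0.2550) + (-0.05)(0.3275) = 0.3050
adj(I−A) = Cᵀ =
  [ 0.4625   0.0750   0.0875]
  [ 0.2550   0.4700   0.3450]
  [ 0.3275   0.1850   0.6225]
(I − A)⁻¹ = adj(I−A) / det(I−A) ≈
  [   1.5164     0.2459     0.2869]
  [   0.8361     1.5410     1.1311]
  [   1.0738     0.6066     2.0410]
x = (I − A)⁻¹ d = adj(I−A)·d / det(I−A), with det(I−A) = 0.3050:
  x_1 = (0.4625·200 + 0.0750·425 + 0.0875·350) / 0.3050 = 155.00 / 0.3050 ≈ 508.20
  x_2 = (0.2550·200 + 0.4700·425 + 0.3450·350) / 0.3050 = 371.50 / 0.3050 ≈ 1218.03
  x_3 = (0.3275·200 + 0.1850·425 + 0.6225·350) / 0.3050 = 362.00 / 0.3050 ≈ 1186.89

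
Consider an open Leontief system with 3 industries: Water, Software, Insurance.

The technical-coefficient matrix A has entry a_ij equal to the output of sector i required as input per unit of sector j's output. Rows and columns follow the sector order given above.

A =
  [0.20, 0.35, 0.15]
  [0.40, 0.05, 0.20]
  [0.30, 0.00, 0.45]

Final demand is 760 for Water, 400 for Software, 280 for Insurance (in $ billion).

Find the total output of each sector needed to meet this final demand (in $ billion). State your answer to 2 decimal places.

x_W = 1924.62, x_S = 1559.60, x_I = 1558.88

I − A =
  [   0.80    -0.35    -0.15]
  [  -0.40     0.95    -0.20]
  [  -0.30     0.00     0.55]
Cofactors of I−A, C_ij = (−1)^(i+j)·(minor ij) (rows/columns in the sector order above):
  C_11 = (0.95)(0.55) − (-0.20)(0.00) = 0.5225
  C_12 = −[(-0.40)(0.55) − (-0.20)(-0.30)] = 0.2800
  C_13 = (-0.40)(0.00) − (0.95)(-0.30) = 0.2850
  C_21 = −[(-0.35)(0.55) − (-0.15)(0.00)] = 0.1925
  C_22 = (0.80)(0.55) − (-0.15)(-0.30) = 0.3950
  C_23 = −[(0.80)(0.00) − (-0.35)(-0.30)] = 0.1050
  C_31 = (-0.35)(-0.20) − (-0.15)(0.95) = 0.2125
  C_32 = −[(0.80)(-0.20) − (-0.15)(-0.40)] = 0.2200
  C_33 = (0.80)(0.95) − (-0.35)(-0.40) = 0.6200
det(I−A) = Σ_j (I−A)_1j·C_1j = (0.80)(0.5225) + (-0.35)(0.2800) + (-0.15)(0.2850) = 0.27725
adj(I−A) = Cᵀ =
  [ 0.5225   0.1925   0.2125]
  [ 0.2800   0.3950   0.2200]
  [ 0.2850   0.1050   0.6200]
(I − A)⁻¹ = adj(I−A) / det(I−A) ≈
  [   1.8846     0.6943     0.7665]
  [   1.0099     1.4247     0.7935]
  [   1.0280     0.3787     2.2362]
x = (I − A)⁻¹ d = adj(I−A)·d / det(I−A), with det(I−A) = 0.27725:
  x_W = (0.5225·760 + 0.1925·400 + 0.2125·280) / 0.27725 = 533.60 / 0.27725 ≈ 1924.62
  x_S = (0.2800·760 + 0.3950·400 + 0.2200·280) / 0.27725 = 432.40 / 0.27725 ≈ 1559.60
  x_I = (0.2850·760 + 0.1050·400 + 0.6200·280) / 0.27725 = 432.20 / 0.27725 ≈ 1558.88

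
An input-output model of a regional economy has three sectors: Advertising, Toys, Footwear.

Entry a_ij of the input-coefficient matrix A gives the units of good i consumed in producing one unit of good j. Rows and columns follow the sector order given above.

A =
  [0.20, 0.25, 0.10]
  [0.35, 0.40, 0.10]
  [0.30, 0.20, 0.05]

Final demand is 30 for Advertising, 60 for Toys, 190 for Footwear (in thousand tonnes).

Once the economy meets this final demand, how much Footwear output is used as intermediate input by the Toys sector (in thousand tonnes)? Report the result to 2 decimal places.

z_32 = 47.18

I − A =
  [   0.80    -0.25    -0.10]
  [  -0.35     0.60    -0.10]
  [  -0.30    -0.20     0.95]
Cofactors of I−A, C_ij = (−1)^(i+j)·(minor ij) (rows/columns in the sector order above):
  C_11 = (0.60)(0.95) − (-0.10)(-0.20) = 0.5500
  C_12 = −[(-0.35)(0.95) − (-0.10)(-0.30)] = 0.3625
  C_13 = (-0.35)(-0.20) − (0.60)(-0.30) = 0.2500
  C_21 = −[(-0.25)(0.95) − (-0.10)(-0.20)] = 0.2575
  C_22 = (0.80)(0.95) − (-0.10)(-0.30) = 0.7300
  C_23 = −[(0.80)(-0.20) − (-0.25)(-0.30)] = 0.2350
  C_31 = (-0.25)(-0.10) − (-0.10)(0.60) = 0.0850
  C_32 = −[(0.80)(-0.10) − (-0.10)(-0.35)] = 0.1150
  C_33 = (0.80)(0.60) − (-0.25)(-0.35) = 0.3925
det(I−A) = Σ_j (I−A)_1j·C_1j = (0.80)(0.5500) + (-0.25)(0.3625) + (-0.10)(0.2500) = 0.324375
adj(I−A) = Cᵀ =
  [ 0.5500   0.2575   0.0850]
  [ 0.3625   0.7300   0.1150]
  [ 0.2500   0.2350   0.3925]
(I − A)⁻¹ = adj(I−A) / det(I−A) ≈
  [   1.6956     0.7938     0.2620]
  [   1.1175     2.2505     0.3545]
  [   0.7707     0.7245     1.2100]
First solve x = (I − A)⁻¹ d = adj(I−A)·d / det(I−A); in particular x_2 = (0.3625·30 + 0.7300·60 + 0.1150·190) / 0.324375 = 76.525 / 0.324375 ≈ 235.9152.
Intermediate flow from 3 to 2: z_32 = a_32 · x_2 = 0.20 × 76.525 / 0.324375 = 15.305 / 0.324375 ≈ 47.18.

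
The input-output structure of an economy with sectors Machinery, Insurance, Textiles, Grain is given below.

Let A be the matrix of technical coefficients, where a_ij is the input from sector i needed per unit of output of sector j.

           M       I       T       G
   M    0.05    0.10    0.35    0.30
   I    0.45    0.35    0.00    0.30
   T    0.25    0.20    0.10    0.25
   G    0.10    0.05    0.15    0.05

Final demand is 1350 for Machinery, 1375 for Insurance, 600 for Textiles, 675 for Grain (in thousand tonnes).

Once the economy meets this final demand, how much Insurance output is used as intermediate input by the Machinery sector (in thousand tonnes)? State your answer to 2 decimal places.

I − A =
  [   0.95    -0.10    -0.35    -0.30]
  [  -0.45     0.65     0.00    -0.30]
  [  -0.25    -0.20     0.90    -0.25]
  [  -0.10    -0.05    -0.15     0.95]
Compute the cofactors C_ij = (−1)^(i+j)·(3×3 minor ij) of I−A; the adjugate is their transpose:
adj(I−A) = Cᵀ =
  [ 0.508875   0.175125   0.244625   0.280375]
  [ 0.406125   0.646500   0.223125   0.391125]
  [ 0.264000   0.216375   0.500375   0.283375]
  [ 0.116625   0.086625   0.116500   0.426875]
det(I−A) = Σ_j (I−A)_1j·C_1j = (0.95)(0.508875) + (-0.10)(0.406125) + (-0.35)(0.264000) + (-0.30)(0.116625) = 0.31543125
(I − A)⁻¹ = adj(I−A) / det(I−A) ≈
  [   1.6133     0.5552     0.7755     0.8889]
  [   1.2875     2.0496     0.7074     1.2400]
  [   0.8369     0.6860     1.5863     0.8984]
  [   0.3697     0.2746     0.3693     1.3533]
First solve x = (I − A)⁻¹ d = adj(I−A)·d / det(I−A); in particular x_M = (0.508875·1350 + 0.175125·1375 + 0.244625·600 + 0.280375·675) / 0.31543125 = 1263.80625 / 0.31543125 ≈ 4006.5981.
Intermediate flow from I to M: z_IM = a_IM · x_M = 0.45 × 1263.80625 / 0.31543125 = 568.7128125 / 0.31543125 ≈ 1802.97.

z_IM = 1802.97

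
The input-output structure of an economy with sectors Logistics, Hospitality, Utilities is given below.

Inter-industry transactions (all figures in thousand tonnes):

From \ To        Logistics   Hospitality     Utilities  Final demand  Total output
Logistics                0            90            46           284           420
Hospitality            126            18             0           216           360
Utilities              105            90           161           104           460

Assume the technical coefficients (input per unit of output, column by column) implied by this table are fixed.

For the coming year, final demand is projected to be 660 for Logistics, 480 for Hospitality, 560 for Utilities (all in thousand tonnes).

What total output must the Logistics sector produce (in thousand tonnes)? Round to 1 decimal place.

x_L = 1024.7

Technical coefficients a_ij = z_ij / X_j:
  a_LL = 0/420 = 0.00, a_HL = 126/420 = 0.30, a_UL = 105/420 = 0.25
  a_LH = 90/360 = 0.25, a_HH = 18/360 = 0.05, a_UH = 90/360 = 0.25
  a_LU = 46/460 = 0.10, a_HU = 0/460 = 0.00, a_UU = 161/460 = 0.35
I − A =
  [   1.00    -0.25    -0.10]
  [  -0.30     0.95     0.00]
  [  -0.25    -0.25     0.65]
Cofactors of I−A, C_ij = (−1)^(i+j)·(minor ij) (rows/columns in the sector order above):
  C_11 = (0.95)(0.65) − (0.00)(-0.25) = 0.6175
  C_12 = −[(-0.30)(0.65) − (0.00)(-0.25)] = 0.1950
  C_13 = (-0.30)(-0.25) − (0.95)(-0.25) = 0.3125
  C_21 = −[(-0.25)(0.65) − (-0.10)(-0.25)] = 0.1875
  C_22 = (1.00)(0.65) − (-0.10)(-0.25) = 0.6250
  C_23 = −[(1.00)(-0.25) − (-0.25)(-0.25)] = 0.3125
  C_31 = (-0.25)(0.00) − (-0.10)(0.95) = 0.0950
  C_32 = −[(1.00)(0.00) − (-0.10)(-0.30)] = 0.0300
  C_33 = (1.00)(0.95) − (-0.25)(-0.30) = 0.8750
det(I−A) = Σ_j (I−A)_1j·C_1j = (1.00)(0.6175) + (-0.25)(0.1950) + (-0.10)(0.3125) = 0.5375
adj(I−A) = Cᵀ =
  [ 0.6175   0.1875   0.0950]
  [ 0.1950   0.6250   0.0300]
  [ 0.3125   0.3125   0.8750]
(I − A)⁻¹ = adj(I−A) / det(I−A) ≈
  [   1.1488     0.3488     0.1767]
  [   0.3628     1.1628     0.0558]
  [   0.5814     0.5814     1.6279]
x = (I − A)⁻¹ d = adj(I−A)·d / det(I−A), with det(I−A) = 0.5375:
  x_L = (0.6175·660 + 0.1875·480 + 0.0950·560) / 0.5375 = 550.75 / 0.5375 ≈ 1024.7
  x_H = (0.1950·660 + 0.6250·480 + 0.0300·560) / 0.5375 = 445.50 / 0.5375 ≈ 828.8
  x_U = (0.3125·660 + 0.3125·480 + 0.8750·560) / 0.5375 = 846.25 / 0.5375 ≈ 1574.4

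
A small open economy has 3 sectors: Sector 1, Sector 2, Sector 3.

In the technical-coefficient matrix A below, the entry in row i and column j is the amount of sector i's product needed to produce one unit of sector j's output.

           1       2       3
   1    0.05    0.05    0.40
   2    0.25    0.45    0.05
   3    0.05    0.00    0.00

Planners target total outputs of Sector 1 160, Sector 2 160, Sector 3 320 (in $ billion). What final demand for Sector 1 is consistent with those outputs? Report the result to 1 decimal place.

I − A =
  [   0.95    -0.05    -0.40]
  [  -0.25     0.55    -0.05]
  [  -0.05     0.00     1.00]
d = (I − A) x:
  d_1 = (+0.95)·160 + (-0.05)·160 + (-0.40)·320 = 16.0
  d_2 = (-0.25)·160 + (+0.55)·160 + (-0.05)·320 = 32.0
  d_3 = (-0.05)·160 + (+0.00)·160 + (+1.00)·320 = 312.0

d_1 = 16.0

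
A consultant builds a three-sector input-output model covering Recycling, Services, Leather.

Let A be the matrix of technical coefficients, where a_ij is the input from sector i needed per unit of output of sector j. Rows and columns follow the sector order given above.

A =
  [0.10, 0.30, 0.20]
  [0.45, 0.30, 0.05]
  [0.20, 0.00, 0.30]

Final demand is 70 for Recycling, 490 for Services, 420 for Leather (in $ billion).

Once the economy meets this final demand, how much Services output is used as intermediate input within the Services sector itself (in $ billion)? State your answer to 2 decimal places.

z_22 = 350.44

I − A =
  [   0.90    -0.30    -0.20]
  [  -0.45     0.70    -0.05]
  [  -0.20     0.00     0.70]
Cofactors of I−A, C_ij = (−1)^(i+j)·(minor ij) (rows/columns in the sector order above):
  C_11 = (0.70)(0.70) − (-0.05)(0.00) = 0.4900
  C_12 = −[(-0.45)(0.70) − (-0.05)(-0.20)] = 0.3250
  C_13 = (-0.45)(0.00) − (0.70)(-0.20) = 0.1400
  C_21 = −[(-0.30)(0.70) − (-0.20)(0.00)] = 0.2100
  C_22 = (0.90)(0.70) − (-0.20)(-0.20) = 0.5900
  C_23 = −[(0.90)(0.00) − (-0.30)(-0.20)] = 0.0600
  C_31 = (-0.30)(-0.05) − (-0.20)(0.70) = 0.1550
  C_32 = −[(0.90)(-0.05) − (-0.20)(-0.45)] = 0.1350
  C_33 = (0.90)(0.70) − (-0.30)(-0.45) = 0.4950
det(I−A) = Σ_j (I−A)_1j·C_1j = (0.90)(0.4900) + (-0.30)(0.3250) + (-0.20)(0.1400) = 0.3155
adj(I−A) = Cᵀ =
  [ 0.4900   0.2100   0.1550]
  [ 0.3250   0.5900   0.1350]
  [ 0.1400   0.0600   0.4950]
(I − A)⁻¹ = adj(I−A) / det(I−A) ≈
  [   1.5531     0.6656     0.4913]
  [   1.0301     1.8700     0.4279]
  [   0.4437     0.1902     1.5689]
First solve x = (I − A)⁻¹ d = adj(I−A)·d / det(I−A); in particular x_2 = (0.3250·70 + 0.5900·490 + 0.1350·420) / 0.3155 = 368.55 / 0.3155 ≈ 1168.1458.
Intermediate flow from 2 to 2: z_22 = a_22 · x_2 = 0.30 × 368.55 / 0.3155 = 110.565 / 0.3155 ≈ 350.44.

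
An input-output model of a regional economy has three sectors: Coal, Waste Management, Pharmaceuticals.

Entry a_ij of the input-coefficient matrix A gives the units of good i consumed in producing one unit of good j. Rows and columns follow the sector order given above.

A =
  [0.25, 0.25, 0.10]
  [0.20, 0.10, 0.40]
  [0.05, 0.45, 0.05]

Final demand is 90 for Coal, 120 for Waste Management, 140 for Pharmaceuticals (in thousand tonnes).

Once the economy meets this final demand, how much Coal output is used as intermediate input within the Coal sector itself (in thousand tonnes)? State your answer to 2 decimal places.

I − A =
  [   0.75    -0.25    -0.10]
  [  -0.20     0.90    -0.40]
  [  -0.05    -0.45     0.95]
Cofactors of I−A, C_ij = (−1)^(i+j)·(minor ij) (rows/columns in the sector order above):
  C_11 = (0.90)(0.95) − (-0.40)(-0.45) = 0.6750
  C_12 = −[(-0.20)(0.95) − (-0.40)(-0.05)] = 0.2100
  C_13 = (-0.20)(-0.45) − (0.90)(-0.05) = 0.1350
  C_21 = −[(-0.25)(0.95) − (-0.10)(-0.45)] = 0.2825
  C_22 = (0.75)(0.95) − (-0.10)(-0.05) = 0.7075
  C_23 = −[(0.75)(-0.45) − (-0.25)(-0.05)] = 0.3500
  C_31 = (-0.25)(-0.40) − (-0.10)(0.90) = 0.1900
  C_32 = −[(0.75)(-0.40) − (-0.10)(-0.20)] = 0.3200
  C_33 = (0.75)(0.90) − (-0.25)(-0.20) = 0.6250
det(I−A) = Σ_j (I−A)_1j·C_1j = (0.75)(0.6750) + (-0.25)(0.2100) + (-0.10)(0.1350) = 0.44025
adj(I−A) = Cᵀ =
  [ 0.6750   0.2825   0.1900]
  [ 0.2100   0.7075   0.3200]
  [ 0.1350   0.3500   0.6250]
(I − A)⁻¹ = adj(I−A) / det(I−A) ≈
  [   1.5332     0.6417     0.4316]
  [   0.4770     1.6070     0.7269]
  [   0.3066     0.7950     1.4196]
First solve x = (I − A)⁻¹ d = adj(I−A)·d / det(I−A); in particular x_1 = (0.6750·90 + 0.2825·120 + 0.1900·140) / 0.44025 = 121.25 / 0.44025 ≈ 275.4117.
Intermediate flow from 1 to 1: z_11 = a_11 · x_1 = 0.25 × 121.25 / 0.44025 = 30.3125 / 0.44025 ≈ 68.85.

z_11 = 68.85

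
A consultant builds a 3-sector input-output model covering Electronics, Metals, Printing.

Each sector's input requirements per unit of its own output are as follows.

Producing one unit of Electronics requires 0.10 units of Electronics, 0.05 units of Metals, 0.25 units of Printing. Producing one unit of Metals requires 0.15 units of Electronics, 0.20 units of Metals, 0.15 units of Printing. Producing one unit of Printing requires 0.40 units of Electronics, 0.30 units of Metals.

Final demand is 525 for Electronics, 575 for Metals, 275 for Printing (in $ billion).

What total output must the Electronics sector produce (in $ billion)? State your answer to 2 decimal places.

I − A =
  [   0.90    -0.15    -0.40]
  [  -0.05     0.80    -0.30]
  [  -0.25    -0.15     1.00]
Cofactors of I−A, C_ij = (−1)^(i+j)·(minor ij) (rows/columns in the sector order above):
  C_11 = (0.80)(1.00) − (-0.30)(-0.15) = 0.7550
  C_12 = −[(-0.05)(1.00) − (-0.30)(-0.25)] = 0.1250
  C_13 = (-0.05)(-0.15) − (0.80)(-0.25) = 0.2075
  C_21 = −[(-0.15)(1.00) − (-0.40)(-0.15)] = 0.2100
  C_22 = (0.90)(1.00) − (-0.40)(-0.25) = 0.8000
  C_23 = −[(0.90)(-0.15) − (-0.15)(-0.25)] = 0.1725
  C_31 = (-0.15)(-0.30) − (-0.40)(0.80) = 0.3650
  C_32 = −[(0.90)(-0.30) − (-0.40)(-0.05)] = 0.2900
  C_33 = (0.90)(0.80) − (-0.15)(-0.05) = 0.7125
det(I−A) = Σ_j (I−A)_1j·C_1j = (0.90)(0.7550) + (-0.15)(0.1250) + (-0.40)(0.2075) = 0.57775
adj(I−A) = Cᵀ =
  [ 0.7550   0.2100   0.3650]
  [ 0.1250   0.8000   0.2900]
  [ 0.2075   0.1725   0.7125]
(I − A)⁻¹ = adj(I−A) / det(I−A) ≈
  [   1.3068     0.3635     0.6318]
  [   0.2164     1.3847     0.5019]
  [   0.3592     0.2986     1.2332]
x = (I − A)⁻¹ d = adj(I−A)·d / det(I−A), with det(I−A) = 0.57775:
  x_E = (0.7550·525 + 0.2100·575 + 0.3650·275) / 0.57775 = 617.50 / 0.57775 ≈ 1068.80
  x_M = (0.1250·525 + 0.8000·575 + 0.2900·275) / 0.57775 = 605.375 / 0.57775 ≈ 1047.81
  x_P = (0.2075·525 + 0.1725·575 + 0.7125·275) / 0.57775 = 404.0625 / 0.57775 ≈ 699.37

x_E = 1068.80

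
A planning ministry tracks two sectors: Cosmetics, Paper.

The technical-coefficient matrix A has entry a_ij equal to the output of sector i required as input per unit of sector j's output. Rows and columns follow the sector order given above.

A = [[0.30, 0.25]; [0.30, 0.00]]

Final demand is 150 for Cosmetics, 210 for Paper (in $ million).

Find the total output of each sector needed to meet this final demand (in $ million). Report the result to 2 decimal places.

I − A =
  [   0.70    -0.25]
  [  -0.30     1.00]
det(I−A) = (0.70)(1.00) − (-0.25)(-0.30) = 0.6250
adj(I−A) = [[1.00, 0.25], [0.30, 0.70]]
(I − A)⁻¹ = adj(I−A) / det(I−A) ≈
  [   1.6000     0.4000]
  [   0.4800     1.1200]
x = (I − A)⁻¹ d = adj(I−A)·d / det(I−A), with det(I−A) = 0.6250:
  x_1 = (1.00·150 + 0.25·210) / 0.6250 = 202.50 / 0.6250 = 324.00
  x_2 = (0.30·150 + 0.70·210) / 0.6250 = 192.00 / 0.6250 = 307.20

x_1 = 324.00, x_2 = 307.20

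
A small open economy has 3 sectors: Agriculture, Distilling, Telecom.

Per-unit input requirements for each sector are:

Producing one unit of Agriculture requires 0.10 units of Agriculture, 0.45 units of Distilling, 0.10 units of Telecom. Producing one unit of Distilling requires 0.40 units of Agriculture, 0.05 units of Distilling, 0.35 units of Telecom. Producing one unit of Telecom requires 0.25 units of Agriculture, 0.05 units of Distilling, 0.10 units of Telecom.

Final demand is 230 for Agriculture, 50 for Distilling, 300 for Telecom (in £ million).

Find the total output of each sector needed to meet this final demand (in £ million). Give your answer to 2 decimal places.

x_1 = 554.95, x_2 = 343.32, x_3 = 528.51

I − A =
  [   0.90    -0.40    -0.25]
  [  -0.45     0.95    -0.05]
  [  -0.10    -0.35     0.90]
Cofactors of I−A, C_ij = (−1)^(i+j)·(minor ij) (rows/columns in the sector order above):
  C_11 = (0.95)(0.90) − (-0.05)(-0.35) = 0.8375
  C_12 = −[(-0.45)(0.90) − (-0.05)(-0.10)] = 0.4100
  C_13 = (-0.45)(-0.35) − (0.95)(-0.10) = 0.2525
  C_21 = −[(-0.40)(0.90) − (-0.25)(-0.35)] = 0.4475
  C_22 = (0.90)(0.90) − (-0.25)(-0.10) = 0.7850
  C_23 = −[(0.90)(-0.35) − (-0.40)(-0.10)] = 0.3550
  C_31 = (-0.40)(-0.05) − (-0.25)(0.95) = 0.2575
  C_32 = −[(0.90)(-0.05) − (-0.25)(-0.45)] = 0.1575
  C_33 = (0.90)(0.95) − (-0.40)(-0.45) = 0.6750
det(I−A) = Σ_j (I−A)_1j·C_1j = (0.90)(0.8375) + (-0.40)(0.4100) + (-0.25)(0.2525) = 0.526625
adj(I−A) = Cᵀ =
  [ 0.8375   0.4475   0.2575]
  [ 0.4100   0.7850   0.1575]
  [ 0.2525   0.3550   0.6750]
(I − A)⁻¹ = adj(I−A) / det(I−A) ≈
  [   1.5903     0.8498     0.4890]
  [   0.7785     1.4906     0.2991]
  [   0.4795     0.6741     1.2817]
x = (I − A)⁻¹ d = adj(I−A)·d / det(I−A), with det(I−A) = 0.526625:
  x_1 = (0.8375·230 + 0.4475·50 + 0.2575·300) / 0.526625 = 292.25 / 0.526625 ≈ 554.95
  x_2 = (0.4100·230 + 0.7850·50 + 0.1575·300) / 0.526625 = 180.80 / 0.526625 ≈ 343.32
  x_3 = (0.2525·230 + 0.3550·50 + 0.6750·300) / 0.526625 = 278.325 / 0.526625 ≈ 528.51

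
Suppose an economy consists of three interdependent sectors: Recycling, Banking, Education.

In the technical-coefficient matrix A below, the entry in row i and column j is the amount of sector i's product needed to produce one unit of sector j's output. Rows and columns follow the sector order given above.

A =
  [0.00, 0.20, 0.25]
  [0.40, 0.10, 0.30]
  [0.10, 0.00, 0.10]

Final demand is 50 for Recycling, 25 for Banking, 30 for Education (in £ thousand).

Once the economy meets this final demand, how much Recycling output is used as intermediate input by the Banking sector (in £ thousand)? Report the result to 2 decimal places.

I − A =
  [   1.00    -0.20    -0.25]
  [  -0.40     0.90    -0.30]
  [  -0.10     0.00     0.90]
Cofactors of I−A, C_ij = (−1)^(i+j)·(minor ij) (rows/columns in the sector order above):
  C_11 = (0.90)(0.90) − (-0.30)(0.00) = 0.8100
  C_12 = −[(-0.40)(0.90) − (-0.30)(-0.10)] = 0.3900
  C_13 = (-0.40)(0.00) − (0.90)(-0.10) = 0.0900
  C_21 = −[(-0.20)(0.90) − (-0.25)(0.00)] = 0.1800
  C_22 = (1.00)(0.90) − (-0.25)(-0.10) = 0.8750
  C_23 = −[(1.00)(0.00) − (-0.20)(-0.10)] = 0.0200
  C_31 = (-0.20)(-0.30) − (-0.25)(0.90) = 0.2850
  C_32 = −[(1.00)(-0.30) − (-0.25)(-0.40)] = 0.4000
  C_33 = (1.00)(0.90) − (-0.20)(-0.40) = 0.8200
det(I−A) = Σ_j (I−A)_1j·C_1j = (1.00)(0.8100) + (-0.20)(0.3900) + (-0.25)(0.0900) = 0.7095
adj(I−A) = Cᵀ =
  [ 0.8100   0.1800   0.2850]
  [ 0.3900   0.8750   0.4000]
  [ 0.0900   0.0200   0.8200]
(I − A)⁻¹ = adj(I−A) / det(I−A) ≈
  [   1.1416     0.2537     0.4017]
  [   0.5497     1.2333     0.5638]
  [   0.1268     0.0282     1.1557]
First solve x = (I − A)⁻¹ d = adj(I−A)·d / det(I−A); in particular x_2 = (0.3900·50 + 0.8750·25 + 0.4000·30) / 0.7095 = 53.375 / 0.7095 ≈ 75.2290.
Intermediate flow from 1 to 2: z_12 = a_12 · x_2 = 0.20 × 53.375 / 0.7095 = 10.675 / 0.7095 ≈ 15.05.

z_12 = 15.05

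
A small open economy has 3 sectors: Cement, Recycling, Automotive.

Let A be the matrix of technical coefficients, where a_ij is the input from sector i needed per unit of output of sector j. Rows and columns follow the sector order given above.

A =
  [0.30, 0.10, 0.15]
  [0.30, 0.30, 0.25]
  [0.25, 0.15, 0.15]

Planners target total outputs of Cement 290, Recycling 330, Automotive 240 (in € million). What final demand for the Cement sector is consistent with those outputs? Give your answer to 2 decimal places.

d_C = 134.00

I − A =
  [   0.70    -0.10    -0.15]
  [  -0.30     0.70    -0.25]
  [  -0.25    -0.15     0.85]
d = (I − A) x:
  d_C = (+0.70)·290 + (-0.10)·330 + (-0.15)·240 = 134.00
  d_R = (-0.30)·290 + (+0.70)·330 + (-0.25)·240 = 84.00
  d_A = (-0.25)·290 + (-0.15)·330 + (+0.85)·240 = 82.00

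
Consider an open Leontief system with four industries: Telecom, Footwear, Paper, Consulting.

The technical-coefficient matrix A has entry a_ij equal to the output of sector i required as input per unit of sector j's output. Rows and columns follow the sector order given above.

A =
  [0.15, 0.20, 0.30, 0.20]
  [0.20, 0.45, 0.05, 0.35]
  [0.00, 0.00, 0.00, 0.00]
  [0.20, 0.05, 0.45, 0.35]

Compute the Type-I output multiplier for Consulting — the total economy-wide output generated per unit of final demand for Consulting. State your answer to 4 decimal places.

m_4 = 4.2000

I − A =
  [   0.85    -0.20    -0.30    -0.20]
  [  -0.20     0.55    -0.05    -0.35]
  [   0.00     0.00     1.00     0.00]
  [  -0.20    -0.05    -0.45     0.65]
Compute the cofactors C_ij = (−1)^(i+j)·(3×3 minor ij) of I−A; the adjugate is their transpose:
adj(I−A) = Cᵀ =
  [ 0.3400   0.1400   0.1900   0.1800]
  [ 0.2000   0.5125   0.2375   0.3375]
  [ 0.0000   0.0000   0.2250   0.0000]
  [ 0.1200   0.0825   0.2325   0.4275]
det(I−A) = Σ_j (I−A)_1j·C_1j = (0.85)(0.3400) + (-0.20)(0.2000) + (-0.30)(0.0000) + (-0.20)(0.1200) = 0.2250
(I − A)⁻¹ = adj(I−A) / det(I−A) ≈
  [   1.51111     0.62222     0.84444     0.80000]
  [   0.88889     2.27778     1.05556     1.50000]
  [   0.00000     0.00000     1.00000     0.00000]
  [   0.53333     0.36667     1.03333     1.90000]
The output multiplier for sector j is the column-j sum of the Leontief inverse (I − A)⁻¹ = adj(I−A) / det(I−A).
Column 4 of adj(I−A): (0.1800, 0.3375, 0.0000, 0.4275); det(I−A) = 0.2250.
m_4 = (0.1800 + 0.3375 + 0.0000 + 0.4275) / 0.2250 = 0.945 / 0.2250 = 4.2000.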